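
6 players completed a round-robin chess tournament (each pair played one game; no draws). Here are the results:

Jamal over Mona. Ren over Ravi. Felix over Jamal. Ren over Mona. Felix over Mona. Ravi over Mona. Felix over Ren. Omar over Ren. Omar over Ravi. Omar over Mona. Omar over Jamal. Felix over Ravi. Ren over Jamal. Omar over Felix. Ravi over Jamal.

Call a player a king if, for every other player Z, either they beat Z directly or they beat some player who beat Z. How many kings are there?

Mona cannot reach Jamal, Felix, Ren, Omar, Ravi in two steps.
Jamal cannot reach Felix, Ren, Omar, Ravi in two steps.
Felix cannot reach Omar in two steps.
Ren cannot reach Felix, Omar in two steps.
Omar reaches everyone (king).
Ravi cannot reach Felix, Ren, Omar in two steps.
Kings: Omar — 1.

1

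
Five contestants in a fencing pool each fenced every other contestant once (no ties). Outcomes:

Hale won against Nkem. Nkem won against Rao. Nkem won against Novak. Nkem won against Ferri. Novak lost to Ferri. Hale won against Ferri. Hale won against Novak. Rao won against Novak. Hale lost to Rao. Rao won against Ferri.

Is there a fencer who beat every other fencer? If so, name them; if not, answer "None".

Highest win total is Rao with 3 (out of 4 possible).
Rao lost to Nkem, so no fencer went undefeated.

None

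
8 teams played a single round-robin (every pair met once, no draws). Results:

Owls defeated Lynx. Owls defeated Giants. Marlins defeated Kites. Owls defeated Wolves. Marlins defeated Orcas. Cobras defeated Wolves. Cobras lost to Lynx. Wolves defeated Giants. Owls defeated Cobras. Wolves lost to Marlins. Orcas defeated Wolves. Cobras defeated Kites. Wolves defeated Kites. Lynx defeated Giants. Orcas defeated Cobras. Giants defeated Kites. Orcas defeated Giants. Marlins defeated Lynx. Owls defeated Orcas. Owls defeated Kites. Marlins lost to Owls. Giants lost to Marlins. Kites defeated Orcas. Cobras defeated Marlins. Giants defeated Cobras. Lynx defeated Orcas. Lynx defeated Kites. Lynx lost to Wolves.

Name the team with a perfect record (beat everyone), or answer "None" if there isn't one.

Owls has 7 wins out of 7 opponents — a perfect record.

Owls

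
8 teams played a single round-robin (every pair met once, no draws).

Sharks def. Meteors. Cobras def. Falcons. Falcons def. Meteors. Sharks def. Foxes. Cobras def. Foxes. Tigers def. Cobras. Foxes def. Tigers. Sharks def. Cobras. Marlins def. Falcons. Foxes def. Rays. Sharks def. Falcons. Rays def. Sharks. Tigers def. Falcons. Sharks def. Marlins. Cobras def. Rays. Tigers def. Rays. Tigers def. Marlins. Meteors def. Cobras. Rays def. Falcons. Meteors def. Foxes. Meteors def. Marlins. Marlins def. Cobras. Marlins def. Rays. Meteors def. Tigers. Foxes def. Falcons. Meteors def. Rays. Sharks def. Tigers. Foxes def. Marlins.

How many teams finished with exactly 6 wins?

Win totals: Cobras 3, Foxes 4, Tigers 4, Sharks 6, Rays 2, Meteors 5, Marlins 3, Falcons 1.
Exactly 6: Sharks — 1 team.

1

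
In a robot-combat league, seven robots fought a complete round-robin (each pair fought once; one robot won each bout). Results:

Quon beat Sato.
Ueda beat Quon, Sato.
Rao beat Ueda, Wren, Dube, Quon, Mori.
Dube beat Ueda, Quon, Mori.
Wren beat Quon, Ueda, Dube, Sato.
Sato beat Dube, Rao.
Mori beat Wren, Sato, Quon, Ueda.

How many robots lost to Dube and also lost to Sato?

0

Dube beat: Mori, Ueda, Quon.
Sato beat: Rao, Dube.
No one was beaten by both.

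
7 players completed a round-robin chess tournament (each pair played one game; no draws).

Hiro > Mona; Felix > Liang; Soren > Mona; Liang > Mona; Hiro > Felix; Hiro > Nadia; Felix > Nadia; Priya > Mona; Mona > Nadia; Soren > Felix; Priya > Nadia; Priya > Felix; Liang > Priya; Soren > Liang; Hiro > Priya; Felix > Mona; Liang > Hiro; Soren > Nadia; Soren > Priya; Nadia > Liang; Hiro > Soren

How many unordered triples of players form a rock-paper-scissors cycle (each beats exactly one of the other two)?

6

Win totals: Mona 1, Nadia 1, Liang 3, Soren 5, Felix 3, Priya 3, Hiro 5.
A player with w wins dominates both others in C(w,2) triples; summing gives 0 + 0 + 3 + 10 + 3 + 3 + 10 = 29 transitive triples.
Total triples C(7,3) = 35, so cyclic triples = 35 − 29 = 6.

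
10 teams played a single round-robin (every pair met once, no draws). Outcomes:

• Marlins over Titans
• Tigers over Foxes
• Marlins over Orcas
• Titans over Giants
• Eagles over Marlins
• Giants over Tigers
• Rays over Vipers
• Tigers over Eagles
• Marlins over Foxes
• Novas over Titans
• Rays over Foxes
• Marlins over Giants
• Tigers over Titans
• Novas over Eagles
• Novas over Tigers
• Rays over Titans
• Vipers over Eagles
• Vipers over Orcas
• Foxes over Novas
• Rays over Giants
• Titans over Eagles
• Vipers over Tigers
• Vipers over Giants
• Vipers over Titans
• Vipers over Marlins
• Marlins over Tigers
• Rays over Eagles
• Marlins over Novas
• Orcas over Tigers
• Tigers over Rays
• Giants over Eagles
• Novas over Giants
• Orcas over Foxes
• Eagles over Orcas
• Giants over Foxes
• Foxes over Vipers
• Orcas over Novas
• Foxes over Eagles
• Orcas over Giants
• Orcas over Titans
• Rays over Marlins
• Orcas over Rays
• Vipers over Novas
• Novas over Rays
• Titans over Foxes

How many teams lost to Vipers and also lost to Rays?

Vipers beat: Marlins, Eagles, Orcas, Titans, Tigers, Giants, Novas.
Rays beat: Marlins, Foxes, Eagles, Titans, Vipers, Giants.
Both beat: Marlins, Eagles, Titans, Giants — 4.

4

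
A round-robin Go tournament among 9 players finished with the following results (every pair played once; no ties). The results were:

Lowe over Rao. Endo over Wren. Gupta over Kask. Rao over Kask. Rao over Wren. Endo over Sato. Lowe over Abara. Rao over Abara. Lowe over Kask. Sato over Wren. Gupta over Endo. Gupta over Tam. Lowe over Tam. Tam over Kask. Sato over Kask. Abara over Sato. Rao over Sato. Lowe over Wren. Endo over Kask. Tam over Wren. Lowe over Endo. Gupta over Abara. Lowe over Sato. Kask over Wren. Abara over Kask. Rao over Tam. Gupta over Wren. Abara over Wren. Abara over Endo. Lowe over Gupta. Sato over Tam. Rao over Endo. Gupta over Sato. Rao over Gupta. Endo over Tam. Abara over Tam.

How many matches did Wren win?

0

Wren's results: beat no one; lost to Sato, Rao, Abara, Kask, Endo, Gupta, Tam, Lowe.
That is 0 wins.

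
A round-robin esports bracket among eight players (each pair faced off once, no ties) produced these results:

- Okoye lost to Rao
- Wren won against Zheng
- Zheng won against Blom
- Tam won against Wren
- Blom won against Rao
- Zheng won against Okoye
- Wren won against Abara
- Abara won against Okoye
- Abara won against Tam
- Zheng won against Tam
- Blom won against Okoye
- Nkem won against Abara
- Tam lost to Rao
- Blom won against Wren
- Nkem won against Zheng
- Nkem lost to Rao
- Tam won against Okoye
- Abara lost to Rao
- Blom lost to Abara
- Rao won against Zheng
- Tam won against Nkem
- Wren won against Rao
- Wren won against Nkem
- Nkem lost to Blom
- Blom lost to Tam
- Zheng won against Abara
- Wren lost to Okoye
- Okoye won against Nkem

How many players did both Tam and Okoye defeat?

2

Tam beat: Wren, Blom, Nkem, Okoye.
Okoye beat: Wren, Nkem.
Both beat: Wren, Nkem — 2.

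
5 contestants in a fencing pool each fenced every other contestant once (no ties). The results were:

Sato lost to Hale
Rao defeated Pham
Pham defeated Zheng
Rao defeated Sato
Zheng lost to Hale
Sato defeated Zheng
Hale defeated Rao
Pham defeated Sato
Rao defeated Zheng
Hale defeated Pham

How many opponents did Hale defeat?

Hale's results: beat Sato, Zheng, Pham, Rao; lost to no one.
That is 4 wins.

4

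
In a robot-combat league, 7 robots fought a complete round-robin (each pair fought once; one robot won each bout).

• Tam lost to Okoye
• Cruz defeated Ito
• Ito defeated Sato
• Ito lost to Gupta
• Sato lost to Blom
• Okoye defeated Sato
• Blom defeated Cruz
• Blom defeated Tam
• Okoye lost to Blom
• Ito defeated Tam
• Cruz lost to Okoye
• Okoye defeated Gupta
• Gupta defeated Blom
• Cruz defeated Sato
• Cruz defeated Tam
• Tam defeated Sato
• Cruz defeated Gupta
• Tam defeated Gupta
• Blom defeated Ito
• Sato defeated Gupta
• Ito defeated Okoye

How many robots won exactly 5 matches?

1

Win totals: Cruz 4, Okoye 4, Ito 3, Gupta 2, Tam 2, Blom 5, Sato 1.
Exactly 5: Blom — 1 robot.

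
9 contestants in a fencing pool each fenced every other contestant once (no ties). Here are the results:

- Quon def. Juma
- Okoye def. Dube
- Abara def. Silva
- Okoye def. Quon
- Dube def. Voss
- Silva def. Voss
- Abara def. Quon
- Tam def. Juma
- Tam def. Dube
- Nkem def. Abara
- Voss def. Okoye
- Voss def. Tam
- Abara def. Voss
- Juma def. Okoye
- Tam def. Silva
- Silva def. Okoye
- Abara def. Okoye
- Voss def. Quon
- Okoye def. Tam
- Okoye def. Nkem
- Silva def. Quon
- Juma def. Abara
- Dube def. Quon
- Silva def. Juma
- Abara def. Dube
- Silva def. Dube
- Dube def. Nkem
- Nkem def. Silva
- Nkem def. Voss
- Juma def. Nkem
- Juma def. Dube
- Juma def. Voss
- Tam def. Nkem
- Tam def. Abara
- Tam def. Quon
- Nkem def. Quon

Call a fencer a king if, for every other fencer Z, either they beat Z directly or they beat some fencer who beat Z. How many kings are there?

8

Quon cannot reach Tam, Silva in two steps.
Okoye reaches everyone (king).
Tam reaches everyone (king).
Dube reaches everyone (king).
Silva reaches everyone (king).
Nkem reaches everyone (king).
Voss reaches everyone (king).
Juma reaches everyone (king).
Abara reaches everyone (king).
Kings: Okoye, Tam, Dube, Silva, Nkem, Voss, Juma, Abara — 8.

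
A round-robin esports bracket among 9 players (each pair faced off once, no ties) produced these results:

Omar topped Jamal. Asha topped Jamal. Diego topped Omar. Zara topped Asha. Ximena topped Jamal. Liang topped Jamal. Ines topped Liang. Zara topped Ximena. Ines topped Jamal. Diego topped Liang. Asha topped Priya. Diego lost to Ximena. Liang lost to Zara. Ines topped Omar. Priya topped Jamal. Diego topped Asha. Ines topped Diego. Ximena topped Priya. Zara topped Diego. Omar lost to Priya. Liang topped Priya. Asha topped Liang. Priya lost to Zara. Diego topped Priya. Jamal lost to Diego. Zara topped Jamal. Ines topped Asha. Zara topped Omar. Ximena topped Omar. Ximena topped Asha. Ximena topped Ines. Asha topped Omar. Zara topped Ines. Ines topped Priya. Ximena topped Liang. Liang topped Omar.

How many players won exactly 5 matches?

Win totals: Zara 8, Liang 3, Diego 5, Priya 2, Jamal 0, Asha 4, Omar 1, Ximena 7, Ines 6.
Exactly 5: Diego — 1 player.

1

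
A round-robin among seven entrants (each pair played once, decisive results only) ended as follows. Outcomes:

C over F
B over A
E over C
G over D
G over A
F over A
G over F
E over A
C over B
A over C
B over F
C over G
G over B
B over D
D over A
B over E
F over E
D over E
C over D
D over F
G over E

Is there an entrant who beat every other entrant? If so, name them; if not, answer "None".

None

Highest win total is G with 5 (out of 6 possible).
G lost to C, so no entrant went undefeated.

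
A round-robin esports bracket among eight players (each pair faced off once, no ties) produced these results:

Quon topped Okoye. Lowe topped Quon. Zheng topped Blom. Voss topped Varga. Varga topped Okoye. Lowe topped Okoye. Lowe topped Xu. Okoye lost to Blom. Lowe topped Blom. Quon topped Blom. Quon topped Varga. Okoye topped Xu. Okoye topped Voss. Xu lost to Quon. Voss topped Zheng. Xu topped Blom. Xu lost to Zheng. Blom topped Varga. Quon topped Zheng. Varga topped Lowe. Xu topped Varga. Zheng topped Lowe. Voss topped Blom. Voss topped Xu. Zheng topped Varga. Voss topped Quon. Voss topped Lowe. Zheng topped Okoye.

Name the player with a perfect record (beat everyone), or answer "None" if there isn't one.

Highest win total is Voss with 6 (out of 7 possible).
Voss lost to Okoye, so no player went undefeated.

None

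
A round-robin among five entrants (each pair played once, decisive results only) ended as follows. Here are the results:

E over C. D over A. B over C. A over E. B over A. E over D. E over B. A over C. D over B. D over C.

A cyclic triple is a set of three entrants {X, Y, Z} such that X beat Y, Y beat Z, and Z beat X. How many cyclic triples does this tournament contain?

2

Of the C(5,3) = 10 triples, the cyclic ones are: {A, B, E}; {A, D, E}.
That is 2.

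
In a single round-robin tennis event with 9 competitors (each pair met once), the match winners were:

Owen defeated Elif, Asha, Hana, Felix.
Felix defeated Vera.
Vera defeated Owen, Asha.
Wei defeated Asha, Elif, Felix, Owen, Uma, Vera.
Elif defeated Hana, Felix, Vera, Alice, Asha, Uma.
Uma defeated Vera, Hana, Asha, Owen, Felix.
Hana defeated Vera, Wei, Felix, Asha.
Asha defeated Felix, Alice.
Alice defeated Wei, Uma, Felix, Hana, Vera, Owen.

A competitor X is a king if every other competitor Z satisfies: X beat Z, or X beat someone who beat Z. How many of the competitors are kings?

Alice reaches everyone (king).
Wei reaches everyone (king).
Felix cannot reach Alice, Wei, Uma, Elif, Hana in two steps.
Uma reaches everyone (king).
Elif reaches everyone (king).
Vera cannot reach Wei, Uma in two steps.
Owen reaches everyone (king).
Asha cannot reach Elif in two steps.
Hana reaches everyone (king).
Kings: Alice, Wei, Uma, Elif, Owen, Hana — 6.

6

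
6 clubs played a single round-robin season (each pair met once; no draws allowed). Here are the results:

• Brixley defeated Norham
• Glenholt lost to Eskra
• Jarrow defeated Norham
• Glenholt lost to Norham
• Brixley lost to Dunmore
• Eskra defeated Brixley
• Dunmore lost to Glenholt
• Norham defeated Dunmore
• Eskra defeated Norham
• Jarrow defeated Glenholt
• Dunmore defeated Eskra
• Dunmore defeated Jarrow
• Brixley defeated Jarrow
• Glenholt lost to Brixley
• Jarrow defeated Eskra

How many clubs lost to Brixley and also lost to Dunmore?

1

Brixley beat: Jarrow, Norham, Glenholt.
Dunmore beat: Brixley, Jarrow, Eskra.
Both beat: Jarrow — 1.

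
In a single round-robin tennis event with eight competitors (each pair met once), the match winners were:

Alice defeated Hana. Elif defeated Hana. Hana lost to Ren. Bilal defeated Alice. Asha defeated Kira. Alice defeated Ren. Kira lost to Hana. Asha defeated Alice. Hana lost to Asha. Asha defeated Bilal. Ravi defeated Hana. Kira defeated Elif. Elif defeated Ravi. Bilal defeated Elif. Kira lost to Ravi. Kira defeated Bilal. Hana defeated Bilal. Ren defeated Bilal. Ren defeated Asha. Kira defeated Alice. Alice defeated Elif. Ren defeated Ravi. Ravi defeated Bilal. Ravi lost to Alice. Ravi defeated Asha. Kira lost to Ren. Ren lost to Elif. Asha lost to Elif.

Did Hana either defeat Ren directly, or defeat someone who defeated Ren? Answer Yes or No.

No

Hana did not beat Ren directly.
Hana beat Kira, Bilal, but each of them lost to Ren. No two-step path.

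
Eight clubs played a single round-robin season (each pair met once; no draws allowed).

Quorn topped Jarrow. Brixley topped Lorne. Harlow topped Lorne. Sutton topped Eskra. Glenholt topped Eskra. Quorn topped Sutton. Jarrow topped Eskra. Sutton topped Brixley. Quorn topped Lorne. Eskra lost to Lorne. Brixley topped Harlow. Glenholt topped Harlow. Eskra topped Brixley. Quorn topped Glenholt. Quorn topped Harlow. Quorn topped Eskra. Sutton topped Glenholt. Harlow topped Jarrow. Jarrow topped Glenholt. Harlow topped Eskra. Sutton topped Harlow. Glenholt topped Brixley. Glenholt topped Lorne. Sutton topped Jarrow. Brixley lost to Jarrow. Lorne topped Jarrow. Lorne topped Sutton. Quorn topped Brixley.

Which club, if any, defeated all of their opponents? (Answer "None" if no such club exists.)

Quorn has 7 wins out of 7 opponents — a perfect record.

Quorn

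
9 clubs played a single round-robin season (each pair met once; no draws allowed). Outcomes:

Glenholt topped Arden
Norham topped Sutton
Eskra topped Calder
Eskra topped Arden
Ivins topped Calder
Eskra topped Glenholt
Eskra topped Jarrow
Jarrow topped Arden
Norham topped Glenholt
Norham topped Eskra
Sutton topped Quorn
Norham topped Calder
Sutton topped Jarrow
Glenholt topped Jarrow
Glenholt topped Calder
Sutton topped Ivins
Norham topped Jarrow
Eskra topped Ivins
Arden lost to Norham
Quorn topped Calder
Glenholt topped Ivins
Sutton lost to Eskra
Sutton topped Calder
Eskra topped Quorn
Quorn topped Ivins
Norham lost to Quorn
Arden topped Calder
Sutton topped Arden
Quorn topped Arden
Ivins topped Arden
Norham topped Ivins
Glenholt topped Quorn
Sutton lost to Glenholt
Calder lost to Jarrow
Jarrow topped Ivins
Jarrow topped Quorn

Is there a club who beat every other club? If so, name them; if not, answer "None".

None

Highest win total is Norham with 7 (out of 8 possible).
Norham lost to Quorn, so no club went undefeated.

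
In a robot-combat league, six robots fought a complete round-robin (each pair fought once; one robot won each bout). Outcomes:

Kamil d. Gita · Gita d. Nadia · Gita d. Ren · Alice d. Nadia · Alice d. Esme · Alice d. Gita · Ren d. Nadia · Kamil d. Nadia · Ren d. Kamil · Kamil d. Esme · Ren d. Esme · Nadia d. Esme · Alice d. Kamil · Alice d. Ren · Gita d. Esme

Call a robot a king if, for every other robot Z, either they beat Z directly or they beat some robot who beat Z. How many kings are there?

Gita cannot reach Alice in two steps.
Esme cannot reach Gita, Kamil, Alice, Ren, Nadia in two steps.
Kamil cannot reach Alice in two steps.
Alice reaches everyone (king).
Ren cannot reach Alice in two steps.
Nadia cannot reach Gita, Kamil, Alice, Ren in two steps.
Kings: Alice — 1.

1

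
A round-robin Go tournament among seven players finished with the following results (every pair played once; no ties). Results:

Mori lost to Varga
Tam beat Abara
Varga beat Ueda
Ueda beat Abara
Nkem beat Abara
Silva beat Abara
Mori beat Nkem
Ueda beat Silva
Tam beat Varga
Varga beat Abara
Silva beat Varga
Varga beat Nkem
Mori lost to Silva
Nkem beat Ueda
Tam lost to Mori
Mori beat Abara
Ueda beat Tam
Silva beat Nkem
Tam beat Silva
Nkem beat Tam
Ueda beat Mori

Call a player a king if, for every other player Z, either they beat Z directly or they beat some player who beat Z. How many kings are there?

Ueda reaches everyone (king).
Mori reaches everyone (king).
Silva reaches everyone (king).
Tam reaches everyone (king).
Varga reaches everyone (king).
Nkem reaches everyone (king).
Abara cannot reach Ueda, Mori, Silva, Tam, Varga, Nkem in two steps.
Kings: Ueda, Mori, Silva, Tam, Varga, Nkem — 6.

6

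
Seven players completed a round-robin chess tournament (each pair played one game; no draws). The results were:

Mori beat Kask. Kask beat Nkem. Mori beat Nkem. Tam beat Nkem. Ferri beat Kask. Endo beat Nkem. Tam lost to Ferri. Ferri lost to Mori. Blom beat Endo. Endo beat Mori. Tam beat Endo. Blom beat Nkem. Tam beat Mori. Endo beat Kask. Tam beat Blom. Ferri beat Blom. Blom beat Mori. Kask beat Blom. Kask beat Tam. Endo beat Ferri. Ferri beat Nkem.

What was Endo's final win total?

Endo's results: beat Mori, Ferri, Nkem, Kask; lost to Blom, Tam.
That is 4 wins.

4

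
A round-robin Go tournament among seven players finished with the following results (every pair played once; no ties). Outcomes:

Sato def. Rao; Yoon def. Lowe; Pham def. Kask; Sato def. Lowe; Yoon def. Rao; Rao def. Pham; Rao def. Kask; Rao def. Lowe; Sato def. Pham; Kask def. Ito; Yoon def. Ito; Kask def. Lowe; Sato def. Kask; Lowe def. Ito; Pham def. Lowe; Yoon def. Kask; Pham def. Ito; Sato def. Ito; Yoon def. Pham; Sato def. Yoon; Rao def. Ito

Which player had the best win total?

Sato

Win totals: Rao 4, Ito 0, Pham 3, Yoon 5, Kask 2, Lowe 1, Sato 6.
Sato leads with 6 wins (next highest: 5).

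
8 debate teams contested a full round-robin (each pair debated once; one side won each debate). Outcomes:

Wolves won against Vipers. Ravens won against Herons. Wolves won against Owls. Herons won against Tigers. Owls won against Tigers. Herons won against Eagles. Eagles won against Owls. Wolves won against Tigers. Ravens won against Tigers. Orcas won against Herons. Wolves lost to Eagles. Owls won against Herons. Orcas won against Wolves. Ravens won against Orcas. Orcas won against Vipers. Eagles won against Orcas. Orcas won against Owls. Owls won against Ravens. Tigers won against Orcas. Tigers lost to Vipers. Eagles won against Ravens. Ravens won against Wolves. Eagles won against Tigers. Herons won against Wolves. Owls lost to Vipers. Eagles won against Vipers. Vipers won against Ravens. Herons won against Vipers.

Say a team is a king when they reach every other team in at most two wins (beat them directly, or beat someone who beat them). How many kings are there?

5

Herons reaches everyone (king).
Wolves cannot reach Eagles in two steps.
Owls reaches everyone (king).
Ravens reaches everyone (king).
Vipers cannot reach Eagles in two steps.
Tigers cannot reach Ravens, Eagles in two steps.
Orcas reaches everyone (king).
Eagles reaches everyone (king).
Kings: Herons, Owls, Ravens, Orcas, Eagles — 5.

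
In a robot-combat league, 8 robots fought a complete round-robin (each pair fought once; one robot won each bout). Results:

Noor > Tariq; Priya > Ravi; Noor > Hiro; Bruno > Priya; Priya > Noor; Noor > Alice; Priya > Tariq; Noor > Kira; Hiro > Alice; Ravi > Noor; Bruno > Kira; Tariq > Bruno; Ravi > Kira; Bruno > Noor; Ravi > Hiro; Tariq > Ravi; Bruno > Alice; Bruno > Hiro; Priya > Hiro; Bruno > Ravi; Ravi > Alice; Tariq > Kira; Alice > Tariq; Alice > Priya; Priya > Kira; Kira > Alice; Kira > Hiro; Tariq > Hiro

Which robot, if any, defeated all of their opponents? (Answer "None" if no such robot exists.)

Highest win total is Bruno with 6 (out of 7 possible).
Bruno lost to Tariq, so no robot went undefeated.

None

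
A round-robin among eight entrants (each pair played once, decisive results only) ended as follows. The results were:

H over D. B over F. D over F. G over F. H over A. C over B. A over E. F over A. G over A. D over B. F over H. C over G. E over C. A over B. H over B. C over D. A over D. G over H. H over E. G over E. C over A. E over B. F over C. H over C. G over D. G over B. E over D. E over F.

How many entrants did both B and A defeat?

0

B beat: F.
A beat: B, D, E.
No one was beaten by both.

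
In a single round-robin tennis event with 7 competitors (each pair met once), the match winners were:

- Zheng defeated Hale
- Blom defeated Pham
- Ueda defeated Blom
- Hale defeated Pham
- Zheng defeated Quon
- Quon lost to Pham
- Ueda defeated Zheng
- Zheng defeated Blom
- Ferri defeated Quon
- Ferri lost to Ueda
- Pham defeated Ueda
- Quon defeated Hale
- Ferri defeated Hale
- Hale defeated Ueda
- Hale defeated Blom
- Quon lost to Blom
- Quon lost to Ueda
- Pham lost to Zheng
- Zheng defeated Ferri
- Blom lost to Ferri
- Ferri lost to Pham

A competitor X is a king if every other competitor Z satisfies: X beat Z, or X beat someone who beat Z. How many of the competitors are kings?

4

Quon cannot reach Zheng, Ferri in two steps.
Ueda reaches everyone (king).
Hale reaches everyone (king).
Blom cannot reach Zheng in two steps.
Zheng reaches everyone (king).
Ferri cannot reach Zheng in two steps.
Pham reaches everyone (king).
Kings: Ueda, Hale, Zheng, Pham — 4.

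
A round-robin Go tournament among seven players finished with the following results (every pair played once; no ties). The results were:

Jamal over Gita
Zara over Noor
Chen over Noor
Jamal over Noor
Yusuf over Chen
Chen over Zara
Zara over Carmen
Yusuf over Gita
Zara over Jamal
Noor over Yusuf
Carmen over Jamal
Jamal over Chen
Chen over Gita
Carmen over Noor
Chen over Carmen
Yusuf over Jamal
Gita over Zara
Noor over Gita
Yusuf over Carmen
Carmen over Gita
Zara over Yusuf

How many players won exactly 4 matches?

Win totals: Zara 4, Carmen 3, Gita 1, Yusuf 4, Jamal 3, Noor 2, Chen 4.
Exactly 4: Zara, Yusuf, Chen — 3 players.

3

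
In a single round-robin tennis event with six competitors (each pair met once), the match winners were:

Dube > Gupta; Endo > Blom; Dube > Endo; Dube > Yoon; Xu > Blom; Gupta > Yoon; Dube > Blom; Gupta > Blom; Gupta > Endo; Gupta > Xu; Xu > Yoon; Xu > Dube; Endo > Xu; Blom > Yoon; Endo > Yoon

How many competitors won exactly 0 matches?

Win totals: Yoon 0, Endo 3, Xu 3, Dube 4, Blom 1, Gupta 4.
Exactly 0: Yoon — 1 competitor.

1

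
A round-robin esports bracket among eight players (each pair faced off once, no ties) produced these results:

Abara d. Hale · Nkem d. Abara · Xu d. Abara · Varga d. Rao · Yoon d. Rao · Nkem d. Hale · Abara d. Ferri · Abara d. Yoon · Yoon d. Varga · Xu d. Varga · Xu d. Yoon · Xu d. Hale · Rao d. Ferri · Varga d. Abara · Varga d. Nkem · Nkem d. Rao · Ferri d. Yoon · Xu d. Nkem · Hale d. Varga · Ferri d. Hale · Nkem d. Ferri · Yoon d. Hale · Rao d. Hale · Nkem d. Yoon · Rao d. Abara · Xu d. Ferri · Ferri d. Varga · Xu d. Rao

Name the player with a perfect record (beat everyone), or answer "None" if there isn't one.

Xu has 7 wins out of 7 opponents — a perfect record.

Xu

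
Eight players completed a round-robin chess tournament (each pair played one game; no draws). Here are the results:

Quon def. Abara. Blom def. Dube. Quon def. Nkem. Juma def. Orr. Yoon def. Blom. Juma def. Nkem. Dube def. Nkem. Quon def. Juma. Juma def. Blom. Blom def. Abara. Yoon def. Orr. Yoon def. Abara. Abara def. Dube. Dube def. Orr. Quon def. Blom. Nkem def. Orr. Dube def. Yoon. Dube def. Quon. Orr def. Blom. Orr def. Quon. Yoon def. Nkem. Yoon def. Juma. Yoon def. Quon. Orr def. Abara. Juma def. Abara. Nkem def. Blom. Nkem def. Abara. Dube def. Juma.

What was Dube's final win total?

5

Dube's results: beat Nkem, Juma, Quon, Yoon, Orr; lost to Blom, Abara.
That is 5 wins.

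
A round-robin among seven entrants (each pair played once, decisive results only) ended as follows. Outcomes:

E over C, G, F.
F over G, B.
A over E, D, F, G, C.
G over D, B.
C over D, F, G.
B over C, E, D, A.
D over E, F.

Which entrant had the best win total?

A

Win totals: A 5, B 4, C 3, D 2, E 3, F 2, G 2.
A leads with 5 wins (next highest: 4).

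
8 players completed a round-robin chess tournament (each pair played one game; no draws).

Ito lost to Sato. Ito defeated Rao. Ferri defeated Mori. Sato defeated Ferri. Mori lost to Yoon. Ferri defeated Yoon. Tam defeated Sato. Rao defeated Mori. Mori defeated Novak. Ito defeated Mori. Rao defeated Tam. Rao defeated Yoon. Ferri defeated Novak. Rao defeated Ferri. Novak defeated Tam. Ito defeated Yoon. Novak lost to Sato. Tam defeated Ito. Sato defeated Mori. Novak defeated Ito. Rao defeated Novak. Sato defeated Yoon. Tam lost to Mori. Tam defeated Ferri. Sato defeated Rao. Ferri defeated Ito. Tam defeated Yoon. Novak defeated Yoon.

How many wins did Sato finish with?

6

Sato's results: beat Yoon, Ito, Mori, Rao, Ferri, Novak; lost to Tam.
That is 6 wins.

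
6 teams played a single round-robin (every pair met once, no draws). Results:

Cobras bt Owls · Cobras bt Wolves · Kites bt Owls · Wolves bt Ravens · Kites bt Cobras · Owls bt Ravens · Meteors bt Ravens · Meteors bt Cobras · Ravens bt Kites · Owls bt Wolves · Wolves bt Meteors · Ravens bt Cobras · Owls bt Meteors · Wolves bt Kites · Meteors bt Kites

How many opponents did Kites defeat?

2

Kites' results: beat Owls, Cobras; lost to Ravens, Meteors, Wolves.
That is 2 wins.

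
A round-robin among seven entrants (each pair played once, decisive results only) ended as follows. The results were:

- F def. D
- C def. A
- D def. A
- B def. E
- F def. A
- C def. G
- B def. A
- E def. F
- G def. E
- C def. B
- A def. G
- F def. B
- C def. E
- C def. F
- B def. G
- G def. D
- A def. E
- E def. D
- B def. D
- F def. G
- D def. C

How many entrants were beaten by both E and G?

1

E beat: D, F.
G beat: D, E.
Both beat: D — 1.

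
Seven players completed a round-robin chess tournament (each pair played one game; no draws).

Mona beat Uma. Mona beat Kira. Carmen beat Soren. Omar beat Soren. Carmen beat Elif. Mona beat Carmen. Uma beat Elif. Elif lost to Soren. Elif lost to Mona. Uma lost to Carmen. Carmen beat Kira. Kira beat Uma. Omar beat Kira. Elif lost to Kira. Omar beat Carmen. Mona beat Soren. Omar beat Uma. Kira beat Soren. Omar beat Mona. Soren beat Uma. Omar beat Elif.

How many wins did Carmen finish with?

Carmen's results: beat Uma, Soren, Kira, Elif; lost to Omar, Mona.
That is 4 wins.

4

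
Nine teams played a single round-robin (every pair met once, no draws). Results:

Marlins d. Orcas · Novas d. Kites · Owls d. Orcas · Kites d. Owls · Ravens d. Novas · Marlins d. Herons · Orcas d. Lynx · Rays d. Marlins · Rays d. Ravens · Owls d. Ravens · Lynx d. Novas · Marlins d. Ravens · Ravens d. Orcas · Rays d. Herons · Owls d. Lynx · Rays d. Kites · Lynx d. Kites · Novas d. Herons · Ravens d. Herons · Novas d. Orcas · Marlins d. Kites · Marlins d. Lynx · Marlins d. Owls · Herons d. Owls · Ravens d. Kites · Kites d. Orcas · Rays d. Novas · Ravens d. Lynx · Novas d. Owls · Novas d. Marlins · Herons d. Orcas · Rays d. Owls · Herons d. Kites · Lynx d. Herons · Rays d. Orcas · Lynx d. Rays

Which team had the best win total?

Win totals: Owls 3, Lynx 4, Kites 2, Ravens 5, Novas 5, Orcas 1, Herons 3, Rays 7, Marlins 6.
Rays leads with 7 wins (next highest: 6).

Rays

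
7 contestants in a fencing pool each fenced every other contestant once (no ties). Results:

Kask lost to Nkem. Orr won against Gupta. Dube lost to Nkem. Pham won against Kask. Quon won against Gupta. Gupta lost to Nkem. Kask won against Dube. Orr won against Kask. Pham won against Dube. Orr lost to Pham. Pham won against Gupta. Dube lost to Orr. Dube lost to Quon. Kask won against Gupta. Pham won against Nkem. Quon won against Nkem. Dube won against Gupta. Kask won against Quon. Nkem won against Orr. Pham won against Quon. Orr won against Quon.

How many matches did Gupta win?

Gupta's results: beat no one; lost to Pham, Nkem, Orr, Quon, Kask, Dube.
That is 0 wins.

0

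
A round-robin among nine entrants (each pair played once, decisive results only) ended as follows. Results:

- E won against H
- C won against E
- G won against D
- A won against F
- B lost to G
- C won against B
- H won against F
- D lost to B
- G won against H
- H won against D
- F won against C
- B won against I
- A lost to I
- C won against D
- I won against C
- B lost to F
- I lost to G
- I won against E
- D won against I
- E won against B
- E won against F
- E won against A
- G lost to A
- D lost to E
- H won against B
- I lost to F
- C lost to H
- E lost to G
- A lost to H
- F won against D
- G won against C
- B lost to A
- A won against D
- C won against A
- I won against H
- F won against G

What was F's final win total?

F's results: beat B, C, D, G, I; lost to A, E, H.
That is 5 wins.

5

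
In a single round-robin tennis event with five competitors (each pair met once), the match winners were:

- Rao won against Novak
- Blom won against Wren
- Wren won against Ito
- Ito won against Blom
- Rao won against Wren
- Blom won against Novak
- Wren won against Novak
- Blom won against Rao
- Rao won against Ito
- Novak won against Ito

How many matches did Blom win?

Blom's results: beat Novak, Wren, Rao; lost to Ito.
That is 3 wins.

3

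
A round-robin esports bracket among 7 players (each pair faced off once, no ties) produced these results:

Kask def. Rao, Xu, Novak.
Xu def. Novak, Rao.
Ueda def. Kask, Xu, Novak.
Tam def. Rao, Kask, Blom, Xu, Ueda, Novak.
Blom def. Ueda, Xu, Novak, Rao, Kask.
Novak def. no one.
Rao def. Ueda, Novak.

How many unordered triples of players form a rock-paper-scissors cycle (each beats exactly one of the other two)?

Win totals: Blom 5, Xu 2, Kask 3, Rao 2, Tam 6, Novak 0, Ueda 3.
A player with w wins dominates both others in C(w,2) triples; summing gives 10 + 1 + 3 + 1 + 15 + 0 + 3 = 33 transitive triples.
Total triples C(7,3) = 35, so cyclic triples = 35 − 33 = 2.

2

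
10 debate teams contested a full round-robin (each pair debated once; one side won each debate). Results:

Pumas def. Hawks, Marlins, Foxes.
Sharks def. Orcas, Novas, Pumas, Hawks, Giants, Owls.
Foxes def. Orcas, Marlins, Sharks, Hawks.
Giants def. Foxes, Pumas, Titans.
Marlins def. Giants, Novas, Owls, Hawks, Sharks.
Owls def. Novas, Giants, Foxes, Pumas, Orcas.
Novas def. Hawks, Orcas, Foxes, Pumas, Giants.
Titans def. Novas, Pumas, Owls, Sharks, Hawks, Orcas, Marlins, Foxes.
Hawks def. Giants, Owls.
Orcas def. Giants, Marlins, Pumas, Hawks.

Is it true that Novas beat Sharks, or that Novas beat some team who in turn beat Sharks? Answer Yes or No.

Yes

Novas did not beat Sharks directly.
Novas beat Pumas, Giants, Hawks, Orcas, Foxes. Of those, Foxes beat Sharks.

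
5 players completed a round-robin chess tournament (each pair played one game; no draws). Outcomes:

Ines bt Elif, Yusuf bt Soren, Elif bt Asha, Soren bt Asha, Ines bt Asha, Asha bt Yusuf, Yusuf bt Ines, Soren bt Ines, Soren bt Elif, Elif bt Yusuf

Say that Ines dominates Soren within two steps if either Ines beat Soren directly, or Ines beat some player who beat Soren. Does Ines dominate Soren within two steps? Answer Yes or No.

Ines did not beat Soren directly.
Ines beat Asha, Elif, but each of them lost to Soren. No two-step path.

No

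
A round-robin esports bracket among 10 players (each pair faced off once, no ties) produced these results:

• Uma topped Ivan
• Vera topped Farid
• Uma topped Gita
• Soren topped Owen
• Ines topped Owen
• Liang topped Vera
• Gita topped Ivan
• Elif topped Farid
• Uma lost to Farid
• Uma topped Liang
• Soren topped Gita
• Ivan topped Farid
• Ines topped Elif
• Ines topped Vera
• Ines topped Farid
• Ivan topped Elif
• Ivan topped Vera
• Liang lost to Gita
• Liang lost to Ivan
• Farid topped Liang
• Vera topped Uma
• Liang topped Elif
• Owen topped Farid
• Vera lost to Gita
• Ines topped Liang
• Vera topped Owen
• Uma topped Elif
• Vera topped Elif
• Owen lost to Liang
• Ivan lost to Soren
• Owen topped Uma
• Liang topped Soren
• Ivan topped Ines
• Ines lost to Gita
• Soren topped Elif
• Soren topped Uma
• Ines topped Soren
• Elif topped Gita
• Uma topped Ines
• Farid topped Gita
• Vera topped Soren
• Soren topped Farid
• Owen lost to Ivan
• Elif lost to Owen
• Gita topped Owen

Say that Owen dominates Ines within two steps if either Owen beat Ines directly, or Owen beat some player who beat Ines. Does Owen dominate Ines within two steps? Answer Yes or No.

Yes

Owen did not beat Ines directly.
Owen beat Elif, Farid, Uma. Of those, Uma beat Ines.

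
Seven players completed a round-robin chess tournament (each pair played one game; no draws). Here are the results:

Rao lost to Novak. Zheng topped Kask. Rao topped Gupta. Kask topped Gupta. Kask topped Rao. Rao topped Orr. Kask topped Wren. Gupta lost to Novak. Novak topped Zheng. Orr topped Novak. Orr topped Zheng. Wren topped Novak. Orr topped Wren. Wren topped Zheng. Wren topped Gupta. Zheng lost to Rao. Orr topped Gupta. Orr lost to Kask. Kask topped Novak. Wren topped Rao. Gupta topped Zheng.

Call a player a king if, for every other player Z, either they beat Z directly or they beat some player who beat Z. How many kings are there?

Orr reaches everyone (king).
Rao reaches everyone (king).
Wren reaches everyone (king).
Novak cannot reach Wren in two steps.
Gupta cannot reach Orr, Rao, Wren, Novak in two steps.
Zheng reaches everyone (king).
Kask reaches everyone (king).
Kings: Orr, Rao, Wren, Zheng, Kask — 5.

5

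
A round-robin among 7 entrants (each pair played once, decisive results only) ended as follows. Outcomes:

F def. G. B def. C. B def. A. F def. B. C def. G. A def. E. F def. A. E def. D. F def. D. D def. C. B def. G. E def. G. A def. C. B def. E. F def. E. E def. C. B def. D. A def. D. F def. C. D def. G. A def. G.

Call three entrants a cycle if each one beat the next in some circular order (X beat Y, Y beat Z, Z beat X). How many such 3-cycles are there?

Win totals: A 4, B 5, C 1, D 2, E 3, F 6, G 0.
An entrant with w wins dominates both others in C(w,2) triples; summing gives 6 + 10 + 0 + 1 + 3 + 15 + 0 = 35 transitive triples.
Total triples C(7,3) = 35, so cyclic triples = 35 − 35 = 0.

0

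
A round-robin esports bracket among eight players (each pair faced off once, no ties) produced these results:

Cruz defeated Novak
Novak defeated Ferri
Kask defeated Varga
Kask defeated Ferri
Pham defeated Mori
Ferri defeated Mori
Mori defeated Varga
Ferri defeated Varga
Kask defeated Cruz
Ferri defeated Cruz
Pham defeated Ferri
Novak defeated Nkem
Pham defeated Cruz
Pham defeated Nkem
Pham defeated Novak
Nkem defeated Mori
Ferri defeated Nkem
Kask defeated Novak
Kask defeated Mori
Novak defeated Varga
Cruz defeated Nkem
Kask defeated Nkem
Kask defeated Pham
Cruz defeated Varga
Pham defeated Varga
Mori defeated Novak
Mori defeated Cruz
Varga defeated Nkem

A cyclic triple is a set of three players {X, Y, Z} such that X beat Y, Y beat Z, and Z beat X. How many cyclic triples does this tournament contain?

Win totals: Mori 3, Cruz 3, Pham 6, Kask 7, Varga 1, Novak 3, Ferri 4, Nkem 1.
A player with w wins dominates both others in C(w,2) triples; summing gives 3 + 3 + 15 + 21 + 0 + 3 + 6 + 0 = 51 transitive triples.
Total triples C(8,3) = 56, so cyclic triples = 56 − 51 = 5.

5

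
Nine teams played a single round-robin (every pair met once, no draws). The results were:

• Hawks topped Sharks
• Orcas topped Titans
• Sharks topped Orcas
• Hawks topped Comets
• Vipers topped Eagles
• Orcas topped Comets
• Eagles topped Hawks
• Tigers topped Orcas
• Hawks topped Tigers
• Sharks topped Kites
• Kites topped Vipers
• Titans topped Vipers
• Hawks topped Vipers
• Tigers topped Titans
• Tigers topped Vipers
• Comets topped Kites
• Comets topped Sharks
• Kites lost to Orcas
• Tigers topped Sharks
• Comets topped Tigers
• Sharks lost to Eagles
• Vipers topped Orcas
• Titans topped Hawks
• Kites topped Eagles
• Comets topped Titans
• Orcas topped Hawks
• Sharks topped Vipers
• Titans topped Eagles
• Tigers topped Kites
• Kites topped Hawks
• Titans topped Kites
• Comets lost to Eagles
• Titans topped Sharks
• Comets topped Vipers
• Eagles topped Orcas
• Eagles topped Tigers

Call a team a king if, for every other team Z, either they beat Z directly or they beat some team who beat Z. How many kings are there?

7

Orcas reaches everyone (king).
Titans reaches everyone (king).
Hawks reaches everyone (king).
Comets reaches everyone (king).
Vipers reaches everyone (king).
Sharks cannot reach Tigers in two steps.
Eagles reaches everyone (king).
Tigers reaches everyone (king).
Kites cannot reach Titans in two steps.
Kings: Orcas, Titans, Hawks, Comets, Vipers, Eagles, Tigers — 7.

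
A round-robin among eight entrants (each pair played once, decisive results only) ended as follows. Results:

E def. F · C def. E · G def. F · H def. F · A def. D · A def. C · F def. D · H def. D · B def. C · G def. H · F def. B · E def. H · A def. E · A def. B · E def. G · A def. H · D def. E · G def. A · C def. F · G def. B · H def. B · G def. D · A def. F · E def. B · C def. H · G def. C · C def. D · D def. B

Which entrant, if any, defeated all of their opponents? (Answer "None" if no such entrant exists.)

Highest win total is G with 6 (out of 7 possible).
G lost to E, so no entrant went undefeated.

None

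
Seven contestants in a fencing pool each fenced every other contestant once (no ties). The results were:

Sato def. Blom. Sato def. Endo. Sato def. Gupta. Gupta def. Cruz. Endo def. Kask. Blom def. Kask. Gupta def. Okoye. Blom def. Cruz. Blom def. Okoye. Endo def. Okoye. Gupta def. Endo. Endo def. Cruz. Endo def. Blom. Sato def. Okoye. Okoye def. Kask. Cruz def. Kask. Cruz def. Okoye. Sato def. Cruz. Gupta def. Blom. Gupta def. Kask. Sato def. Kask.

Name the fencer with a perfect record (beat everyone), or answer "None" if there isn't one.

Sato has 6 wins out of 6 opponents — a perfect record.

Sato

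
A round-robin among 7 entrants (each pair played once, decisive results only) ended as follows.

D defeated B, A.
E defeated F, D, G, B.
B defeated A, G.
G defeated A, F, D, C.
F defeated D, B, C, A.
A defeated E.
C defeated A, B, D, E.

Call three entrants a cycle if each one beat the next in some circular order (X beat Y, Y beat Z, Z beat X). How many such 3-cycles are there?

9

Win totals: A 1, B 2, C 4, D 2, E 4, F 4, G 4.
An entrant with w wins dominates both others in C(w,2) triples; summing gives 0 + 1 + 6 + 1 + 6 + 6 + 6 = 26 transitive triples.
Total triples C(7,3) = 35, so cyclic triples = 35 − 26 = 9.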